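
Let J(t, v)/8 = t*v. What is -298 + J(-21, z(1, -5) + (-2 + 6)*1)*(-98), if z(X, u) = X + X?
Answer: 98486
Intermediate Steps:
z(X, u) = 2*X
J(t, v) = 8*t*v (J(t, v) = 8*(t*v) = 8*t*v)
-298 + J(-21, z(1, -5) + (-2 + 6)*1)*(-98) = -298 + (8*(-21)*(2*1 + (-2 + 6)*1))*(-98) = -298 + (8*(-21)*(2 + 4*1))*(-98) = -298 + (8*(-21)*(2 + 4))*(-98) = -298 + (8*(-21)*6)*(-98) = -298 - 1008*(-98) = -298 + 98784 = 98486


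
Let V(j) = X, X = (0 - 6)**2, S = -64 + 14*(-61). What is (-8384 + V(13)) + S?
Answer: -9266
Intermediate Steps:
S = -918 (S = -64 - 854 = -918)
X = 36 (X = (-6)**2 = 36)
V(j) = 36
(-8384 + V(13)) + S = (-8384 + 36) - 918 = -8348 - 918 = -9266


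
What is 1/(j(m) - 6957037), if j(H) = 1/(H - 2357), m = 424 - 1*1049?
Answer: -2982/20745884335 ≈ -1.4374e-7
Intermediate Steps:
m = -625 (m = 424 - 1049 = -625)
j(H) = 1/(-2357 + H)
1/(j(m) - 6957037) = 1/(1/(-2357 - 625) - 6957037) = 1/(1/(-2982) - 6957037) = 1/(-1/2982 - 6957037) = 1/(-20745884335/2982) = -2982/20745884335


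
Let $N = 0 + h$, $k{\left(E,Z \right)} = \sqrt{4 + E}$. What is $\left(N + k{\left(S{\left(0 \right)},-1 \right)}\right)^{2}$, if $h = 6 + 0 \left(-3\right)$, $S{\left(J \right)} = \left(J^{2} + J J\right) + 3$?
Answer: $\left(6 + \sqrt{7}\right)^{2} \approx 74.749$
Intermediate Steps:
$S{\left(J \right)} = 3 + 2 J^{2}$ ($S{\left(J \right)} = \left(J^{2} + J^{2}\right) + 3 = 2 J^{2} + 3 = 3 + 2 J^{2}$)
$h = 6$ ($h = 6 + 0 = 6$)
$N = 6$ ($N = 0 + 6 = 6$)
$\left(N + k{\left(S{\left(0 \right)},-1 \right)}\right)^{2} = \left(6 + \sqrt{4 + \left(3 + 2 \cdot 0^{2}\right)}\right)^{2} = \left(6 + \sqrt{4 + \left(3 + 2 \cdot 0\right)}\right)^{2} = \left(6 + \sqrt{4 + \left(3 + 0\right)}\right)^{2} = \left(6 + \sqrt{4 + 3}\right)^{2} = \left(6 + \sqrt{7}\right)^{2}$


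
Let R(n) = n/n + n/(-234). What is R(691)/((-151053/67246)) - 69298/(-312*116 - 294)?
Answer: 99186156358/35823578427 ≈ 2.7687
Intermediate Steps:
R(n) = 1 - n/234 (R(n) = 1 + n*(-1/234) = 1 - n/234)
R(691)/((-151053/67246)) - 69298/(-312*116 - 294) = (1 - 1/234*691)/((-151053/67246)) - 69298/(-312*116 - 294) = (1 - 691/234)/((-151053*1/67246)) - 69298/(-36192 - 294) = -457/(234*(-151053/67246)) - 69298/(-36486) = -457/234*(-67246/151053) - 69298*(-1/36486) = 15365711/17673201 + 34649/18243 = 99186156358/35823578427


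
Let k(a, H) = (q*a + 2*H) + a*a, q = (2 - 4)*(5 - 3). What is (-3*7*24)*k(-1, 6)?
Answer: -8568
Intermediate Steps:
q = -4 (q = -2*2 = -4)
k(a, H) = a**2 - 4*a + 2*H (k(a, H) = (-4*a + 2*H) + a*a = (-4*a + 2*H) + a**2 = a**2 - 4*a + 2*H)
(-3*7*24)*k(-1, 6) = (-3*7*24)*((-1)**2 - 4*(-1) + 2*6) = (-21*24)*(1 + 4 + 12) = -504*17 = -8568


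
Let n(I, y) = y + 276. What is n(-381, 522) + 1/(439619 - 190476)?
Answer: 198816115/249143 ≈ 798.00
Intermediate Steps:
n(I, y) = 276 + y
n(-381, 522) + 1/(439619 - 190476) = (276 + 522) + 1/(439619 - 190476) = 798 + 1/249143 = 198816115/249143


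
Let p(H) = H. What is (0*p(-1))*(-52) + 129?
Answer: 129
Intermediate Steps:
(0*p(-1))*(-52) + 129 = (0*(-1))*(-52) + 129 = 0*(-52) + 129 = 0 + 129 = 129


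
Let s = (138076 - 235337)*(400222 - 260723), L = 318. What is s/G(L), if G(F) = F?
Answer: -13567812239/318 ≈ -4.2666e+7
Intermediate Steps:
s = -13567812239 (s = -97261*139499 = -13567812239)
s/G(L) = -13567812239/318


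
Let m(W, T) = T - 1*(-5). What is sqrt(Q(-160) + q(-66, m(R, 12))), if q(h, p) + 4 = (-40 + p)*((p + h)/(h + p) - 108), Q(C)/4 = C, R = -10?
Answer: sqrt(1817) ≈ 42.626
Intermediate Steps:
Q(C) = 4*C
m(W, T) = 5 + T (m(W, T) = T + 5 = 5 + T)
q(h, p) = 4276 - 107*p (q(h, p) = -4 + (-40 + p)*((p + h)/(h + p) - 108) = -4 + (-40 + p)*((h + p)/(h + p) - 108) = -4 + (-40 + p)*(1 - 108) = -4 + (-40 + p)*(-107) = -4 + (4280 - 107*p) = 4276 - 107*p)
sqrt(Q(-160) + q(-66, m(R, 12))) = sqrt(4*(-160) + (4276 - 107*(5 + 12))) = sqrt(-640 + (4276 - 107*17)) = sqrt(-640 + (4276 - 1819)) = sqrt(-640 + 2457) = sqrt(1817)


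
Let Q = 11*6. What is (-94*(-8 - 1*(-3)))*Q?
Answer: 31020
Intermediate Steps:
Q = 66
(-94*(-8 - 1*(-3)))*Q = -94*(-8 - 1*(-3))*66 = -94*(-8 + 3)*66 = -94*(-5)*66 = 470*66 = 31020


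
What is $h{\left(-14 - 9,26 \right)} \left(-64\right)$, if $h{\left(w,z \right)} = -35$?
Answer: $2240$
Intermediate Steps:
$h{\left(-14 - 9,26 \right)} \left(-64\right) = \left(-35\right) \left(-64\right) = 2240$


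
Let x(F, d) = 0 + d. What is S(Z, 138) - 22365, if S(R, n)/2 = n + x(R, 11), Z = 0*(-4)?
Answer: -22067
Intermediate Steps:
x(F, d) = d
Z = 0
S(R, n) = 22 + 2*n (S(R, n) = 2*(n + 11) = 2*(11 + n) = 22 + 2*n)
S(Z, 138) - 22365 = (22 + 2*138) - 22365 = (22 + 276) - 22365 = 298 - 22365 = -22067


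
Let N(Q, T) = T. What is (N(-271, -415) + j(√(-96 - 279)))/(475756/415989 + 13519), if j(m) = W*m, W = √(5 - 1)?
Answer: -172635435/5624231047 + 4159890*I*√15/5624231047 ≈ -0.030695 + 0.0028646*I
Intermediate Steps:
W = 2 (W = √4 = 2)
j(m) = 2*m
(N(-271, -415) + j(√(-96 - 279)))/(475756/415989 + 13519) = (-415 + 2*√(-96 - 279))/(475756/415989 + 13519) = (-415 + 2*√(-375))/(475756*(1/415989) + 13519) = (-415 + 2*(5*I*√15))/(475756/415989 + 13519) = (-415 + 10*I*√15)/(5624231047/415989) = (-415 + 10*I*√15)*(415989/5624231047) = -172635435/5624231047 + 4159890*I*√15/5624231047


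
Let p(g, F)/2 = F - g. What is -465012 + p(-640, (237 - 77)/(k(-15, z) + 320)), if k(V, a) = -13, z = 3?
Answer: -142365404/307 ≈ -4.6373e+5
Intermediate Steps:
p(g, F) = -2*g + 2*F (p(g, F) = 2*(F - g) = -2*g + 2*F)
-465012 + p(-640, (237 - 77)/(k(-15, z) + 320)) = -465012 + (-2*(-640) + 2*((237 - 77)/(-13 + 320))) = -465012 + (1280 + 2*(160/307)) = -465012 + (1280 + 320/307) = -465012 + 393280/307 = -142365404/307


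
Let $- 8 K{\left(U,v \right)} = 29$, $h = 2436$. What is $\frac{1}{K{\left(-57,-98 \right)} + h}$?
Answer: $\frac{8}{19459} \approx 0.00041112$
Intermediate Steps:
$K{\left(U,v \right)} = - \frac{29}{8}$ ($K{\left(U,v \right)} = \left(- \frac{1}{8}\right) 29 = - \frac{29}{8}$)
$\frac{1}{K{\left(-57,-98 \right)} + h} = \frac{1}{- \frac{29}{8} + 2436} = \frac{1}{\frac{19459}{8}} = \frac{8}{19459}$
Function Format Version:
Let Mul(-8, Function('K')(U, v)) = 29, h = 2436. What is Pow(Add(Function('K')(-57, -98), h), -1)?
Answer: Rational(8, 19459) ≈ 0.00041112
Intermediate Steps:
Function('K')(U, v) = Rational(-29, 8) (Function('K')(U, v) = Mul(Rational(-1, 8), 29) = Rational(-29, 8))
Pow(Add(Function('K')(-57, -98), h), -1) = Pow(Add(Rational(-29, 8), 2436), -1) = Pow(Rational(19459, 8), -1) = Rational(8, 19459)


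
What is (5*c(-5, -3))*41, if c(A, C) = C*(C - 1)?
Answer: 2460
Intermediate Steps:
c(A, C) = C*(-1 + C)
(5*c(-5, -3))*41 = (5*(-3*(-1 - 3)))*41 = (5*(-3*(-4)))*41 = (5*12)*41 = 60*41 = 2460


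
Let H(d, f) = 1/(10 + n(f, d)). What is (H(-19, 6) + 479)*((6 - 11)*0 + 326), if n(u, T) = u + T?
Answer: 468136/3 ≈ 1.5605e+5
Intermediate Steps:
n(u, T) = T + u
H(d, f) = 1/(10 + d + f) (H(d, f) = 1/(10 + (d + f)) = 1/(10 + d + f))
(H(-19, 6) + 479)*((6 - 11)*0 + 326) = (1/(10 - 19 + 6) + 479)*((6 - 11)*0 + 326) = (1/(-3) + 479)*(-5*0 + 326) = (-⅓ + 479)*(0 + 326) = (1436/3)*326 = 468136/3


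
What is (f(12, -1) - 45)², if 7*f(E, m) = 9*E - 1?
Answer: 43264/49 ≈ 882.94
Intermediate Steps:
f(E, m) = -⅐ + 9*E/7 (f(E, m) = (9*E - 1)/7 = (-1 + 9*E)/7 = -⅐ + 9*E/7)
(f(12, -1) - 45)² = ((-⅐ + (9/7)*12) - 45)² = ((-⅐ + 108/7) - 45)² = (107/7 - 45)² = (-208/7)² = 43264/49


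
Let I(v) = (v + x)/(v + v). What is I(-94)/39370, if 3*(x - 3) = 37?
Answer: 59/5551170 ≈ 1.0628e-5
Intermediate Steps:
x = 46/3 (x = 3 + (1/3)*37 = 3 + 37/3 = 46/3 ≈ 15.333)
I(v) = (46/3 + v)/(2*v) (I(v) = (v + 46/3)/(v + v) = (46/3 + v)/((2*v)) = (46/3 + v)*(1/(2*v)) = (46/3 + v)/(2*v))
I(-94)/39370 = ((1/6)*(46 + 3*(-94))/(-94))/39370 = ((1/6)*(-1/94)*(46 - 282))*(1/39370) = ((1/6)*(-1/94)*(-236))*(1/39370) = (59/141)*(1/39370) = 59/5551170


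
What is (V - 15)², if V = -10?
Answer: 625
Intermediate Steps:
(V - 15)² = (-10 - 15)² = (-25)² = 625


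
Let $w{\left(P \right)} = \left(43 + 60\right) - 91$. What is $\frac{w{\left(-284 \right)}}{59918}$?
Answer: $\frac{6}{29959} \approx 0.00020027$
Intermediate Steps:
$w{\left(P \right)} = 12$ ($w{\left(P \right)} = 103 - 91 = 12$)
$\frac{w{\left(-284 \right)}}{59918} = \frac{12}{59918} = 12 \cdot \frac{1}{59918} = \frac{6}{29959}$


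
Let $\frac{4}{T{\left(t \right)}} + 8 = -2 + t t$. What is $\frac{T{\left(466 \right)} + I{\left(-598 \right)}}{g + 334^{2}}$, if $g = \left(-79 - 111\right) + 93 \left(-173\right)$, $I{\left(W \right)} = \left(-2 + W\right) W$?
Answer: $\frac{38955992402}{10344509721} \approx 3.7659$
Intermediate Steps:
$I{\left(W \right)} = W \left(-2 + W\right)$
$T{\left(t \right)} = \frac{4}{-10 + t^{2}}$ ($T{\left(t \right)} = \frac{4}{-8 + \left(-2 + t t\right)} = \frac{4}{-8 + \left(-2 + t^{2}\right)} = \frac{4}{-10 + t^{2}}$)
$g = -16279$ ($g = -190 - 16089 = -16279$)
$\frac{T{\left(466 \right)} + I{\left(-598 \right)}}{g + 334^{2}} = \frac{\frac{4}{-10 + 466^{2}} - 598 \left(-2 - 598\right)}{-16279 + 334^{2}} = \frac{\frac{4}{-10 + 217156} - -358800}{-16279 + 111556} = \frac{\frac{4}{217146} + 358800}{95277} = \left(4 \cdot \frac{1}{217146} + 358800\right) \frac{1}{95277} = \left(\frac{2}{108573} + 358800\right) \frac{1}{95277} = \frac{38955992402}{108573} \cdot \frac{1}{95277} = \frac{38955992402}{10344509721}$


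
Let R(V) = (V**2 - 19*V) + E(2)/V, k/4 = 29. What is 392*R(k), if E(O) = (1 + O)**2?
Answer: 127913618/29 ≈ 4.4108e+6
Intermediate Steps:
k = 116 (k = 4*29 = 116)
R(V) = V**2 - 19*V + 9/V (R(V) = (V**2 - 19*V) + (1 + 2)**2/V = (V**2 - 19*V) + 3**2/V = (V**2 - 19*V) + 9/V = V**2 - 19*V + 9/V)
392*R(k) = 392*((9 + 116**2*(-19 + 116))/116) = 392*((9 + 13456*97)/116) = 392*((9 + 1305232)/116) = 392*((1/116)*1305241) = 392*(1305241/116) = 127913618/29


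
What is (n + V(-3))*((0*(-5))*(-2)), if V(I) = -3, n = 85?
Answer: 0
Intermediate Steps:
(n + V(-3))*((0*(-5))*(-2)) = (85 - 3)*((0*(-5))*(-2)) = 82*(0*(-2)) = 82*0 = 0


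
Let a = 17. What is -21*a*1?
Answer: -357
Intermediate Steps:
-21*a*1 = -21*17*1 = -357*1 = -357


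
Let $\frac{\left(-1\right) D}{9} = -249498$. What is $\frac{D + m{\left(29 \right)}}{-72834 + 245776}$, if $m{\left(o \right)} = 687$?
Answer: $\frac{2246169}{172942} \approx 12.988$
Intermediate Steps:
$D = 2245482$ ($D = \left(-9\right) \left(-249498\right) = 2245482$)
$\frac{D + m{\left(29 \right)}}{-72834 + 245776} = \frac{2245482 + 687}{-72834 + 245776} = \frac{2246169}{172942}$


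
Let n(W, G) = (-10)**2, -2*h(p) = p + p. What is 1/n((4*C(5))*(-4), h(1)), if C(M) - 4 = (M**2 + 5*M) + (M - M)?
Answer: 1/100 ≈ 0.010000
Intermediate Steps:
C(M) = 4 + M**2 + 5*M (C(M) = 4 + ((M**2 + 5*M) + (M - M)) = 4 + ((M**2 + 5*M) + 0) = 4 + (M**2 + 5*M) = 4 + M**2 + 5*M)
h(p) = -p (h(p) = -(p + p)/2 = -p)
n(W, G) = 100
1/n((4*C(5))*(-4), h(1)) = 1/100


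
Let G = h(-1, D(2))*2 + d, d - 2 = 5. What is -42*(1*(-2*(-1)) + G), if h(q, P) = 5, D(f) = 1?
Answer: -798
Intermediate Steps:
d = 7 (d = 2 + 5 = 7)
G = 17 (G = 5*2 + 7 = 10 + 7 = 17)
-42*(1*(-2*(-1)) + G) = -42*(1*(-2*(-1)) + 17) = -42*(1*2 + 17) = -42*(2 + 17) = -42*19 = -798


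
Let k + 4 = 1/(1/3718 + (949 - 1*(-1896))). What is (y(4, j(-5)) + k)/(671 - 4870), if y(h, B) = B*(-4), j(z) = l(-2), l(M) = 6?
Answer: 15588010/2337674131 ≈ 0.0066682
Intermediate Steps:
j(z) = 6
y(h, B) = -4*B
k = -42307126/10577711 (k = -4 + 1/(1/3718 + (949 - 1*(-1896))) = -4 + 1/(1/3718 + (949 + 1896)) = -4 + 1/(1/3718 + 2845) = -4 + 1/(10577711/3718) = -4 + 3718/10577711 = -42307126/10577711 ≈ -3.9996)
(y(4, j(-5)) + k)/(671 - 4870) = (-4*6 - 42307126/10577711)/(671 - 4870) = (-24 - 42307126/10577711)/(-4199) = -296172190/10577711*(-1/4199) = 15588010/2337674131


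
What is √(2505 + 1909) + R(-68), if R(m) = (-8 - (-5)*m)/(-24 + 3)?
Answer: 116/7 + √4414 ≈ 83.009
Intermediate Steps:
R(m) = 8/21 - 5*m/21 (R(m) = (-8 + 5*m)/(-21) = (-8 + 5*m)*(-1/21) = 8/21 - 5*m/21)
√(2505 + 1909) + R(-68) = √(2505 + 1909) + (8/21 - 5/21*(-68)) = √4414 + (8/21 + 340/21) = √4414 + 116/7 = 116/7 + √4414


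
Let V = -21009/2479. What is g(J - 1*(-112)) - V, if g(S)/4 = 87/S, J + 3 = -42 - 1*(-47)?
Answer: 542953/47101 ≈ 11.527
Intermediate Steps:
J = 2 (J = -3 + (-42 - 1*(-47)) = -3 + (-42 + 47) = -3 + 5 = 2)
V = -21009/2479 (V = -21009*1/2479 = -21009/2479 ≈ -8.4748)
g(S) = 348/S (g(S) = 4*(87/S) = 348/S)
g(J - 1*(-112)) - V = 348/(2 - 1*(-112)) - 1*(-21009/2479) = 348/(2 + 112) + 21009/2479 = 348/114 + 21009/2479 = 348*(1/114) + 21009/2479 = 58/19 + 21009/2479 = 542953/47101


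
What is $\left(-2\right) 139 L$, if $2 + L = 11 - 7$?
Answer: $-556$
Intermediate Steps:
$L = 2$ ($L = -2 + \left(11 - 7\right) = -2 + 4 = 2$)
$\left(-2\right) 139 L = \left(-2\right) 139 \cdot 2 = \left(-278\right) 2 = -556$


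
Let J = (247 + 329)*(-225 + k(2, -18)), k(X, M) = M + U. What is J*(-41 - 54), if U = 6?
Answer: 12968640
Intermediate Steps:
k(X, M) = 6 + M (k(X, M) = M + 6 = 6 + M)
J = -136512 (J = (247 + 329)*(-225 + (6 - 18)) = 576*(-225 - 12) = 576*(-237) = -136512)
J*(-41 - 54) = -136512*(-41 - 54) = -136512*(-95) = 12968640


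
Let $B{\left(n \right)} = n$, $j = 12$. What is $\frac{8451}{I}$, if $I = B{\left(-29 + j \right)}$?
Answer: $- \frac{8451}{17} \approx -497.12$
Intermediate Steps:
$I = -17$ ($I = -29 + 12 = -17$)
$\frac{8451}{I} = \frac{8451}{-17} = 8451 \left(- \frac{1}{17}\right) = - \frac{8451}{17}$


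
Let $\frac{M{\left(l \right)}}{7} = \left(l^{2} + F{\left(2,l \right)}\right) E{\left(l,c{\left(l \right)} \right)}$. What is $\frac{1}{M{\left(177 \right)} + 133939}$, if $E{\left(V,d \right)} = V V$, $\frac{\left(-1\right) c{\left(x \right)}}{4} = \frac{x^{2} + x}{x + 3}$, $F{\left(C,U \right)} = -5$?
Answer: $\frac{1}{6869581111} \approx 1.4557 \cdot 10^{-10}$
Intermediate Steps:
$c{\left(x \right)} = - \frac{4 \left(x + x^{2}\right)}{3 + x}$ ($c{\left(x \right)} = - 4 \frac{x^{2} + x}{x + 3} = - 4 \frac{x + x^{2}}{3 + x} = - \frac{4 \left(x + x^{2}\right)}{3 + x}$)
$E{\left(V,d \right)} = V^{2}$
$M{\left(l \right)} = 7 l^{2} \left(-5 + l^{2}\right)$ ($M{\left(l \right)} = 7 \left(l^{2} - 5\right) l^{2} = 7 \left(-5 + l^{2}\right) l^{2} = 7 l^{2} \left(-5 + l^{2}\right)$)
$\frac{1}{M{\left(177 \right)} + 133939} = \frac{1}{7 \cdot 177^{2} \left(-5 + 177^{2}\right) + 133939} = \frac{1}{7 \cdot 31329 \left(-5 + 31329\right) + 133939} = \frac{1}{7 \cdot 31329 \cdot 31324 + 133939} = \frac{1}{6869447172 + 133939} = \frac{1}{6869581111}$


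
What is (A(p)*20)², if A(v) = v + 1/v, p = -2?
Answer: 2500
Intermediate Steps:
(A(p)*20)² = ((-2 + 1/(-2))*20)² = ((-2 - ½)*20)² = (-5/2*20)² = (-50)² = 2500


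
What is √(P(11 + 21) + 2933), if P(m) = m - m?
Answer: √2933 ≈ 54.157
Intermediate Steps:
P(m) = 0
√(P(11 + 21) + 2933) = √(0 + 2933) = √2933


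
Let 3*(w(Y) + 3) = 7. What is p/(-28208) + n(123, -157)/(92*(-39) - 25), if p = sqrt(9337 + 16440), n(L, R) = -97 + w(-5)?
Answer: 293/10839 - sqrt(25777)/28208 ≈ 0.021340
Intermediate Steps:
w(Y) = -2/3 (w(Y) = -3 + (1/3)*7 = -3 + 7/3 = -2/3)
n(L, R) = -293/3 (n(L, R) = -97 - 2/3 = -293/3)
p = sqrt(25777) ≈ 160.55
p/(-28208) + n(123, -157)/(92*(-39) - 25) = sqrt(25777)/(-28208) - 293/(3*(92*(-39) - 25)) = sqrt(25777)*(-1/28208) - 293/(3*(-3588 - 25)) = -sqrt(25777)/28208 - 293/3/(-3613) = -sqrt(25777)/28208 - 293/3*(-1/3613) = -sqrt(25777)/28208 + 293/10839 = 293/10839 - sqrt(25777)/28208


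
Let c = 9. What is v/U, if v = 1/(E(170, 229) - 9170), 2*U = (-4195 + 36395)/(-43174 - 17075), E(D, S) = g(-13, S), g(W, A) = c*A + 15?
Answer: 8607/16316200 ≈ 0.00052751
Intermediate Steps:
g(W, A) = 15 + 9*A (g(W, A) = 9*A + 15 = 15 + 9*A)
E(D, S) = 15 + 9*S
U = -2300/8607 (U = ((-4195 + 36395)/(-43174 - 17075))/2 = (32200/(-60249))/2 = (32200*(-1/60249))/2 = (½)*(-4600/8607) = -2300/8607 ≈ -0.26722)
v = -1/7094 (v = 1/((15 + 9*229) - 9170) = 1/((15 + 2061) - 9170) = 1/(2076 - 9170) = 1/(-7094) = -1/7094 ≈ -0.00014096)
v/U = -1/(7094*(-2300/8607)) = -1/7094*(-8607/2300) = 8607/16316200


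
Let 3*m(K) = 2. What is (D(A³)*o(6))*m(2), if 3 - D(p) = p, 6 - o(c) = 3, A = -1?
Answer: 8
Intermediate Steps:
o(c) = 3 (o(c) = 6 - 1*3 = 6 - 3 = 3)
m(K) = ⅔ (m(K) = (⅓)*2 = ⅔)
D(p) = 3 - p
(D(A³)*o(6))*m(2) = ((3 - 1*(-1)³)*3)*(⅔) = ((3 - 1*(-1))*3)*(⅔) = ((3 + 1)*3)*(⅔) = (4*3)*(⅔) = 12*(⅔) = 8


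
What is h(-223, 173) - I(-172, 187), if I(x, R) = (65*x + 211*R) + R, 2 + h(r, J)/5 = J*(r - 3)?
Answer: -223964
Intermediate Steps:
h(r, J) = -10 + 5*J*(-3 + r) (h(r, J) = -10 + 5*(J*(r - 3)) = -10 + 5*(J*(-3 + r)) = -10 + 5*J*(-3 + r))
I(x, R) = 65*x + 212*R
h(-223, 173) - I(-172, 187) = (-10 - 15*173 + 5*173*(-223)) - (65*(-172) + 212*187) = (-10 - 2595 - 192895) - (-11180 + 39644) = -195500 - 1*28464 = -195500 - 28464 = -223964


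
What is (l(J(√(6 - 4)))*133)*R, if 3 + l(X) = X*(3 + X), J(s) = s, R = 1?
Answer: -133 + 399*√2 ≈ 431.27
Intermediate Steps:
l(X) = -3 + X*(3 + X)
(l(J(√(6 - 4)))*133)*R = ((-3 + (√(6 - 4))² + 3*√(6 - 4))*133)*1 = ((-3 + (√2)² + 3*√2)*133)*1 = ((-3 + 2 + 3*√2)*133)*1 = ((-1 + 3*√2)*133)*1 = (-133 + 399*√2)*1 = -133 + 399*√2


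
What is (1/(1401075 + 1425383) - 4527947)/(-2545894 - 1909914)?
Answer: 12798052021725/12594154168064 ≈ 1.0162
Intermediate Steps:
(1/(1401075 + 1425383) - 4527947)/(-2545894 - 1909914) = (1/2826458 - 4527947)/(-4455808) = (1/2826458 - 4527947)*(-1/4455808) = -12798052021725/2826458*(-1/4455808) = 12798052021725/12594154168064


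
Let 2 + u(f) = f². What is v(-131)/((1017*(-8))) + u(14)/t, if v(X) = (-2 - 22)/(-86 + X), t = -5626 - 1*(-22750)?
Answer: 2375683/209948802 ≈ 0.011316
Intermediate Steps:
t = 17124 (t = -5626 + 22750 = 17124)
u(f) = -2 + f²
v(X) = -24/(-86 + X)
v(-131)/((1017*(-8))) + u(14)/t = (-24/(-86 - 131))/((1017*(-8))) + (-2 + 14²)/17124 = -24/(-217)/(-8136) + (-2 + 196)*(1/17124) = -24*(-1/217)*(-1/8136) + 194*(1/17124) = (24/217)*(-1/8136) + 97/8562 = -1/73563 + 97/8562 = 2375683/209948802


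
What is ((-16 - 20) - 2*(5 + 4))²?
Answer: 2916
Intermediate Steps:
((-16 - 20) - 2*(5 + 4))² = (-36 - 2*9)² = (-36 - 18)² = (-54)² = 2916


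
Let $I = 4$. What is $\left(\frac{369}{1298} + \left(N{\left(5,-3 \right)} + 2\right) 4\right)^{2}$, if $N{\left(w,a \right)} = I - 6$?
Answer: $\frac{136161}{1684804} \approx 0.080817$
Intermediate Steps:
$N{\left(w,a \right)} = -2$ ($N{\left(w,a \right)} = 4 - 6 = -2$)
$\left(\frac{369}{1298} + \left(N{\left(5,-3 \right)} + 2\right) 4\right)^{2} = \left(\frac{369}{1298} + \left(-2 + 2\right) 4\right)^{2} = \left(369 \cdot \frac{1}{1298} + 0 \cdot 4\right)^{2} = \left(\frac{369}{1298} + 0\right)^{2} = \left(\frac{369}{1298}\right)^{2} = \frac{136161}{1684804}$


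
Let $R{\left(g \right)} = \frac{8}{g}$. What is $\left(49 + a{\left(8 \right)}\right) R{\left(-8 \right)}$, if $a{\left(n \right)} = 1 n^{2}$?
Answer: $-113$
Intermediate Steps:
$a{\left(n \right)} = n^{2}$
$\left(49 + a{\left(8 \right)}\right) R{\left(-8 \right)} = \left(49 + 8^{2}\right) \frac{8}{-8} = \left(49 + 64\right) 8 \left(- \frac{1}{8}\right) = 113 \left(-1\right) = -113$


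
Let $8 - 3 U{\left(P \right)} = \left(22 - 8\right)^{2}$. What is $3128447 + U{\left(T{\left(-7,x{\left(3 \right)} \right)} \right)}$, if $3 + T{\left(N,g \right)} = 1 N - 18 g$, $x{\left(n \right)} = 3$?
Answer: $\frac{9385153}{3} \approx 3.1284 \cdot 10^{6}$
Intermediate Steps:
$T{\left(N,g \right)} = -3 + N - 18 g$ ($T{\left(N,g \right)} = -3 + \left(1 N - 18 g\right) = -3 + \left(N - 18 g\right) = -3 + N - 18 g$)
$U{\left(P \right)} = - \frac{188}{3}$ ($U{\left(P \right)} = \frac{8}{3} - \frac{\left(22 - 8\right)^{2}}{3} = \frac{8}{3} - \frac{14^{2}}{3} = \frac{8}{3} - \frac{196}{3} = - \frac{188}{3}$)
$3128447 + U{\left(T{\left(-7,x{\left(3 \right)} \right)} \right)} = 3128447 - \frac{188}{3} = \frac{9385153}{3}$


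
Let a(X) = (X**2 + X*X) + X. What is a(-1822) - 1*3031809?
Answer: 3605737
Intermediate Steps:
a(X) = X + 2*X**2 (a(X) = (X**2 + X**2) + X = 2*X**2 + X = X + 2*X**2)
a(-1822) - 1*3031809 = -1822*(1 + 2*(-1822)) - 1*3031809 = -1822*(1 - 3644) - 3031809 = -1822*(-3643) - 3031809 = 6637546 - 3031809 = 3605737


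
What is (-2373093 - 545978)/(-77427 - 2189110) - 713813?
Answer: -1617880656510/2266537 ≈ -7.1381e+5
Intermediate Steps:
(-2373093 - 545978)/(-77427 - 2189110) - 713813 = -2919071/(-2266537) - 713813 = -2919071*(-1/2266537) - 713813 = 2919071/2266537 - 713813 = -1617880656510/2266537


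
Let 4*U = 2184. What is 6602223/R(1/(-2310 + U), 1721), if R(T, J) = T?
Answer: -11646321372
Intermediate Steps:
U = 546 (U = (1/4)*2184 = 546)
6602223/R(1/(-2310 + U), 1721) = 6602223/(1/(-2310 + 546)) = 6602223/(1/(-1764)) = 6602223/(-1/1764) = 6602223*(-1764) = -11646321372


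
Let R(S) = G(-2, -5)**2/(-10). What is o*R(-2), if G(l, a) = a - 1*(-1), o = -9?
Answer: 72/5 ≈ 14.400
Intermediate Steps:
G(l, a) = 1 + a (G(l, a) = a + 1 = 1 + a)
R(S) = -8/5 (R(S) = (1 - 5)**2/(-10) = (-4)**2*(-1/10) = 16*(-1/10) = -8/5)
o*R(-2) = -9*(-8/5) = 72/5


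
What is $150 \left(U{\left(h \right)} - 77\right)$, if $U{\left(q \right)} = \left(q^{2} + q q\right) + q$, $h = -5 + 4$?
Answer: $-11400$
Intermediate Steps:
$h = -1$
$U{\left(q \right)} = q + 2 q^{2}$ ($U{\left(q \right)} = \left(q^{2} + q^{2}\right) + q = 2 q^{2} + q = q + 2 q^{2}$)
$150 \left(U{\left(h \right)} - 77\right) = 150 \left(- (1 + 2 \left(-1\right)) - 77\right) = 150 \left(- (1 - 2) - 77\right) = 150 \left(\left(-1\right) \left(-1\right) - 77\right) = 150 \left(1 - 77\right) = 150 \left(-76\right) = -11400$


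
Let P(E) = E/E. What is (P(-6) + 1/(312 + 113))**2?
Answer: 181476/180625 ≈ 1.0047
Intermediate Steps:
P(E) = 1
(P(-6) + 1/(312 + 113))**2 = (1 + 1/(312 + 113))**2 = (1 + 1/425)**2 = (426/425)**2 = 181476/180625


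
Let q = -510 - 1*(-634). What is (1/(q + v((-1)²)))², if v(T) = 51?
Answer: 1/30625 ≈ 3.2653e-5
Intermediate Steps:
q = 124 (q = -510 + 634 = 124)
(1/(q + v((-1)²)))² = (1/(124 + 51))² = (1/175)² = 1/30625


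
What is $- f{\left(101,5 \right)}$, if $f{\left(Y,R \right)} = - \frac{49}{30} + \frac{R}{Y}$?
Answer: $\frac{4799}{3030} \approx 1.5838$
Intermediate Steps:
$f{\left(Y,R \right)} = - \frac{49}{30} + \frac{R}{Y}$ ($f{\left(Y,R \right)} = \left(-49\right) \frac{1}{30} + \frac{R}{Y} = - \frac{49}{30} + \frac{R}{Y}$)
$- f{\left(101,5 \right)} = - (- \frac{49}{30} + \frac{5}{101}) = \left(-1\right) \left(- \frac{4799}{3030}\right) = \frac{4799}{3030}$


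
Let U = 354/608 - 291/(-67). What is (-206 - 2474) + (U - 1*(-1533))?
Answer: -23261773/20368 ≈ -1142.1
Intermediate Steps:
U = 100323/20368 (U = 354*(1/608) - 291*(-1/67) = 177/304 + 291/67 = 100323/20368 ≈ 4.9255)
(-206 - 2474) + (U - 1*(-1533)) = (-206 - 2474) + (100323/20368 - 1*(-1533)) = -2680 + (100323/20368 + 1533) = -2680 + 31324467/20368 = -23261773/20368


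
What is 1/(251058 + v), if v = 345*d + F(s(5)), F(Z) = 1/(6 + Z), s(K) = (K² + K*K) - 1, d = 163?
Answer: 55/16901116 ≈ 3.2542e-6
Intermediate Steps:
s(K) = -1 + 2*K² (s(K) = (K² + K²) - 1 = 2*K² - 1 = -1 + 2*K²)
v = 3092926/55 (v = 345*163 + 1/(6 + (-1 + 2*5²)) = 56235 + 1/(6 + (-1 + 2*25)) = 56235 + 1/(6 + (-1 + 50)) = 56235 + 1/(6 + 49) = 56235 + 1/55 = 3092926/55 ≈ 56235.)
1/(251058 + v) = 1/(251058 + 3092926/55) = 1/(16901116/55) = 55/16901116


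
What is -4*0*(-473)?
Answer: 0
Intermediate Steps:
-4*0*(-473) = 0*(-473) = 0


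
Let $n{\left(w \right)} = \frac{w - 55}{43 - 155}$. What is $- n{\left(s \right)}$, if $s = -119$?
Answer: $- \frac{87}{56} \approx -1.5536$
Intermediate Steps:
$n{\left(w \right)} = \frac{55}{112} - \frac{w}{112}$ ($n{\left(w \right)} = \frac{-55 + w}{-112} = \left(-55 + w\right) \left(- \frac{1}{112}\right) = \frac{55}{112} - \frac{w}{112}$)
$- n{\left(s \right)} = - (\frac{55}{112} - - \frac{17}{16}) = - (\frac{55}{112} + \frac{17}{16}) = \left(-1\right) \frac{87}{56} = - \frac{87}{56}$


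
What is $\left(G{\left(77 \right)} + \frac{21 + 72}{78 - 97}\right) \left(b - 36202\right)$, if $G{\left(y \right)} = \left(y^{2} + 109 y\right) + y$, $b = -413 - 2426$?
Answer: $- \frac{10677245008}{19} \approx -5.6196 \cdot 10^{8}$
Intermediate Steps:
$b = -2839$ ($b = -413 - 2426 = -2839$)
$G{\left(y \right)} = y^{2} + 110 y$
$\left(G{\left(77 \right)} + \frac{21 + 72}{78 - 97}\right) \left(b - 36202\right) = \left(77 \left(110 + 77\right) + \frac{21 + 72}{78 - 97}\right) \left(-2839 - 36202\right) = \left(77 \cdot 187 + \frac{93}{-19}\right) \left(-39041\right) = \left(14399 + 93 \left(- \frac{1}{19}\right)\right) \left(-39041\right) = \left(14399 - \frac{93}{19}\right) \left(-39041\right) = \frac{273488}{19} \left(-39041\right) = - \frac{10677245008}{19}$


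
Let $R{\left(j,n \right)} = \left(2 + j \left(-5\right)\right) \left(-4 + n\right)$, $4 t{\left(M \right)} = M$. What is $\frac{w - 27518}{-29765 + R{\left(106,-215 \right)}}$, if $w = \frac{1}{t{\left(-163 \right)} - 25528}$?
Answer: $- \frac{2814403454}{8782047425} \approx -0.32047$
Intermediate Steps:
$t{\left(M \right)} = \frac{M}{4}$
$w = - \frac{4}{102275}$ ($w = \frac{1}{\frac{1}{4} \left(-163\right) - 25528} = \frac{1}{- \frac{163}{4} - 25528} = \frac{1}{- \frac{102275}{4}} = - \frac{4}{102275} \approx -3.911 \cdot 10^{-5}$)
$R{\left(j,n \right)} = \left(-4 + n\right) \left(2 - 5 j\right)$ ($R{\left(j,n \right)} = \left(2 - 5 j\right) \left(-4 + n\right) = \left(-4 + n\right) \left(2 - 5 j\right)$)
$\frac{w - 27518}{-29765 + R{\left(106,-215 \right)}} = \frac{- \frac{4}{102275} - 27518}{-29765 + \left(-8 + 2 \left(-215\right) + 20 \cdot 106 - 530 \left(-215\right)\right)} = - \frac{2814403454}{102275 \left(-29765 + \left(-8 - 430 + 2120 + 113950\right)\right)} = - \frac{2814403454}{102275 \left(-29765 + 115632\right)} = - \frac{2814403454}{102275 \cdot 85867} = \left(- \frac{2814403454}{102275}\right) \frac{1}{85867} = - \frac{2814403454}{8782047425}$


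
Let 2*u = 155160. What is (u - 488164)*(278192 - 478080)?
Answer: 82070814592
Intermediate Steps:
u = 77580 (u = (½)*155160 = 77580)
(u - 488164)*(278192 - 478080) = (77580 - 488164)*(278192 - 478080) = -410584*(-199888) = 82070814592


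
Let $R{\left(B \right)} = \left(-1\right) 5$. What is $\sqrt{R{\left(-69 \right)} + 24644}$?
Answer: $\sqrt{24639} \approx 156.97$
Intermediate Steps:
$R{\left(B \right)} = -5$
$\sqrt{R{\left(-69 \right)} + 24644} = \sqrt{-5 + 24644} = \sqrt{24639}$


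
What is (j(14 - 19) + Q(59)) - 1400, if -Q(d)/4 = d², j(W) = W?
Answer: -15329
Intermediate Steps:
Q(d) = -4*d²
(j(14 - 19) + Q(59)) - 1400 = ((14 - 19) - 4*59²) - 1400 = (-5 - 4*3481) - 1400 = (-5 - 13924) - 1400 = -13929 - 1400 = -15329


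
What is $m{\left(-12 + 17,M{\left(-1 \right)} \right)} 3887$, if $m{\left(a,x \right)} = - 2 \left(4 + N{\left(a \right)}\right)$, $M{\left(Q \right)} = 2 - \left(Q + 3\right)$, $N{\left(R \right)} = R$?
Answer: $-69966$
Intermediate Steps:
$M{\left(Q \right)} = -1 - Q$ ($M{\left(Q \right)} = 2 - \left(3 + Q\right) = -1 - Q$)
$m{\left(a,x \right)} = -8 - 2 a$ ($m{\left(a,x \right)} = - 2 \left(4 + a\right) = -8 - 2 a$)
$m{\left(-12 + 17,M{\left(-1 \right)} \right)} 3887 = \left(-8 - 2 \left(-12 + 17\right)\right) 3887 = \left(-8 - 10\right) 3887 = \left(-18\right) 3887 = -69966$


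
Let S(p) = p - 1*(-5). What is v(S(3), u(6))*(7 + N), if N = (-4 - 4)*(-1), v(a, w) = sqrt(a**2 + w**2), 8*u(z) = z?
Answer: 15*sqrt(1033)/4 ≈ 120.53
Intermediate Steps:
S(p) = 5 + p (S(p) = p + 5 = 5 + p)
u(z) = z/8
N = 8 (N = -8*(-1) = 8)
v(S(3), u(6))*(7 + N) = sqrt((5 + 3)**2 + ((1/8)*6)**2)*(7 + 8) = sqrt(8**2 + (3/4)**2)*15 = sqrt(64 + 9/16)*15 = sqrt(1033/16)*15 = (sqrt(1033)/4)*15 = 15*sqrt(1033)/4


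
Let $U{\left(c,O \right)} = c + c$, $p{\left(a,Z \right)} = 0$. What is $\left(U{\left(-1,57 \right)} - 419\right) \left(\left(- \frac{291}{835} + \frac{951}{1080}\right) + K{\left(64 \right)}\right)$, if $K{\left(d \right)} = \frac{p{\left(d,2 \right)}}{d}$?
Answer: $- \frac{13466527}{60120} \approx -223.99$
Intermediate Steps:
$U{\left(c,O \right)} = 2 c$
$K{\left(d \right)} = 0$ ($K{\left(d \right)} = \frac{0}{d} = 0$)
$\left(U{\left(-1,57 \right)} - 419\right) \left(\left(- \frac{291}{835} + \frac{951}{1080}\right) + K{\left(64 \right)}\right) = \left(2 \left(-1\right) - 419\right) \left(\left(- \frac{291}{835} + \frac{951}{1080}\right) + 0\right) = \left(-2 - 419\right) \left(\left(\left(-291\right) \frac{1}{835} + 951 \cdot \frac{1}{1080}\right) + 0\right) = - 421 \left(\left(- \frac{291}{835} + \frac{317}{360}\right) + 0\right) = - 421 \left(\frac{31987}{60120} + 0\right) = \left(-421\right) \frac{31987}{60120} = - \frac{13466527}{60120}$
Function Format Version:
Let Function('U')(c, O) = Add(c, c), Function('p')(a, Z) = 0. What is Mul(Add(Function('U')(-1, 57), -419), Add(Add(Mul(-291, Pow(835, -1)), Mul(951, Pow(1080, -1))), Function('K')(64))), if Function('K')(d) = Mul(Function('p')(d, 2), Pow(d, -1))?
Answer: Rational(-13466527, 60120) ≈ -223.99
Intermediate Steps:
Function('U')(c, O) = Mul(2, c)
Function('K')(d) = 0 (Function('K')(d) = Mul(0, Pow(d, -1)) = 0)
Mul(Add(Function('U')(-1, 57), -419), Add(Add(Mul(-291, Pow(835, -1)), Mul(951, Pow(1080, -1))), Function('K')(64))) = Mul(Add(Mul(2, -1), -419), Add(Add(Mul(-291, Pow(835, -1)), Mul(951, Pow(1080, -1))), 0)) = Mul(Add(-2, -419), Add(Add(Mul(-291, Rational(1, 835)), Mul(951, Rational(1, 1080))), 0)) = Mul(-421, Add(Add(Rational(-291, 835), Rational(317, 360)), 0)) = Mul(-421, Add(Rational(31987, 60120), 0)) = Mul(-421, Rational(31987, 60120)) = Rational(-13466527, 60120)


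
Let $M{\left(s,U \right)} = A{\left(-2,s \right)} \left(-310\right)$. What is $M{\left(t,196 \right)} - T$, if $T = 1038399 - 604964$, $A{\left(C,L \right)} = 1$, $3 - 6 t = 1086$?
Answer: $-433745$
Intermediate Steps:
$t = - \frac{361}{2}$ ($t = \frac{1}{2} - 181 = - \frac{361}{2} \approx -180.5$)
$T = 433435$
$M{\left(s,U \right)} = -310$ ($M{\left(s,U \right)} = 1 \left(-310\right) = -310$)
$M{\left(t,196 \right)} - T = -310 - 433435 = -433745$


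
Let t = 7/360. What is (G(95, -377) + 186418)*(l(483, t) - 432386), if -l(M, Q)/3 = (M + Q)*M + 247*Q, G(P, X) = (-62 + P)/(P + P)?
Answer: -481263482351791/2280 ≈ -2.1108e+11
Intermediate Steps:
t = 7/360 (t = 7*(1/360) = 7/360 ≈ 0.019444)
G(P, X) = (-62 + P)/(2*P) (G(P, X) = (-62 + P)/((2*P)) = (-62 + P)*(1/(2*P)) = (-62 + P)/(2*P))
l(M, Q) = -741*Q - 3*M*(M + Q) (l(M, Q) = -3*((M + Q)*M + 247*Q) = -3*(M*(M + Q) + 247*Q) = -3*(247*Q + M*(M + Q)) = -741*Q - 3*M*(M + Q))
(G(95, -377) + 186418)*(l(483, t) - 432386) = ((½)*(-62 + 95)/95 + 186418)*((-741*7/360 - 3*483² - 3*483*7/360) - 432386) = ((½)*(1/95)*33 + 186418)*((-1729/120 - 3*233289 - 1127/40) - 432386) = (33/190 + 186418)*((-1729/120 - 699867 - 1127/40) - 432386) = 35419453*(-8398915/12 - 432386)/190 = (35419453/190)*(-13587547/12) = -481263482351791/2280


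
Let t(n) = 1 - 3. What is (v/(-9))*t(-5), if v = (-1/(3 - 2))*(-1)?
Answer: 2/9 ≈ 0.22222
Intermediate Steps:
t(n) = -2
v = 1 (v = (-1/1)*(-1) = (1*(-1))*(-1) = -1*(-1) = 1)
(v/(-9))*t(-5) = (1/(-9))*(-2) = (1*(-⅑))*(-2) = -⅑*(-2) = 2/9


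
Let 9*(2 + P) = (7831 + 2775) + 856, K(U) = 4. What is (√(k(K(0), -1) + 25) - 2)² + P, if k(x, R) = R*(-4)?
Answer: 11741/9 - 4*√29 ≈ 1283.0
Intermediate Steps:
k(x, R) = -4*R
P = 11444/9 (P = -2 + ((7831 + 2775) + 856)/9 = -2 + (10606 + 856)/9 = -2 + (⅑)*11462 = -2 + 11462/9 = 11444/9 ≈ 1271.6)
(√(k(K(0), -1) + 25) - 2)² + P = (√(-4*(-1) + 25) - 2)² + 11444/9 = (√(4 + 25) - 2)² + 11444/9 = (√29 - 2)² + 11444/9 = (-2 + √29)² + 11444/9 = 11444/9 + (-2 + √29)²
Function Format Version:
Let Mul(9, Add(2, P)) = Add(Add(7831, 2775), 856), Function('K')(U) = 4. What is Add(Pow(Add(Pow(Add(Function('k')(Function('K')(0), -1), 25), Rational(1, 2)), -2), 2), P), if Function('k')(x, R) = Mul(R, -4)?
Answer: Add(Rational(11741, 9), Mul(-4, Pow(29, Rational(1, 2)))) ≈ 1283.0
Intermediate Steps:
Function('k')(x, R) = Mul(-4, R)
P = Rational(11444, 9) (P = Add(-2, Mul(Rational(1, 9), Add(Add(7831, 2775), 856))) = Add(-2, Mul(Rational(1, 9), Add(10606, 856))) = Add(-2, Mul(Rational(1, 9), 11462)) = Add(-2, Rational(11462, 9)) = Rational(11444, 9) ≈ 1271.6)
Add(Pow(Add(Pow(Add(Function('k')(Function('K')(0), -1), 25), Rational(1, 2)), -2), 2), P) = Add(Pow(Add(Pow(Add(Mul(-4, -1), 25), Rational(1, 2)), -2), 2), Rational(11444, 9)) = Add(Pow(Add(Pow(Add(4, 25), Rational(1, 2)), -2), 2), Rational(11444, 9)) = Add(Pow(Add(Pow(29, Rational(1, 2)), -2), 2), Rational(11444, 9)) = Add(Pow(Add(-2, Pow(29, Rational(1, 2))), 2), Rational(11444, 9)) = Add(Rational(11444, 9), Pow(Add(-2, Pow(29, Rational(1, 2))), 2))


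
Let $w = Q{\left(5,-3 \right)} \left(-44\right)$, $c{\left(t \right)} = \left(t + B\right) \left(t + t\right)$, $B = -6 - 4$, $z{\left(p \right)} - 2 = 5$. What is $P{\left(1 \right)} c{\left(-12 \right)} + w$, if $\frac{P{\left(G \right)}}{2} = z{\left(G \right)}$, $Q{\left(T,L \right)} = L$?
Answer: $7524$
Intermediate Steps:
$z{\left(p \right)} = 7$ ($z{\left(p \right)} = 2 + 5 = 7$)
$B = -10$
$P{\left(G \right)} = 14$ ($P{\left(G \right)} = 2 \cdot 7 = 14$)
$c{\left(t \right)} = 2 t \left(-10 + t\right)$ ($c{\left(t \right)} = \left(t - 10\right) \left(t + t\right) = \left(-10 + t\right) 2 t = 2 t \left(-10 + t\right)$)
$w = 132$ ($w = \left(-3\right) \left(-44\right) = 132$)
$P{\left(1 \right)} c{\left(-12 \right)} + w = 14 \cdot 2 \left(-12\right) \left(-10 - 12\right) + 132 = 14 \cdot 2 \left(-12\right) \left(-22\right) + 132 = 14 \cdot 528 + 132 = 7392 + 132 = 7524$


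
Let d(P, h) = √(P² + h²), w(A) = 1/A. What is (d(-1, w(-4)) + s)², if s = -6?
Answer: (24 - √17)²/16 ≈ 24.693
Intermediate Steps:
(d(-1, w(-4)) + s)² = (√((-1)² + (1/(-4))²) - 6)² = (√(1 + (-¼)²) - 6)² = (√(1 + 1/16) - 6)² = (√(17/16) - 6)² = (√17/4 - 6)² = (-6 + √17/4)²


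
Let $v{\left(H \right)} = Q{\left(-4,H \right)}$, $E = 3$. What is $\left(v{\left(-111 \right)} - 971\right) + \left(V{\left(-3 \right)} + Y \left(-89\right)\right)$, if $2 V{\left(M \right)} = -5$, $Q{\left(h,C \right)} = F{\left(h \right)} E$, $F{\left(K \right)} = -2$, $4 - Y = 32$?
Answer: $\frac{3025}{2} \approx 1512.5$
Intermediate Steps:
$Y = -28$ ($Y = 4 - 32 = -28$)
$Q{\left(h,C \right)} = -6$ ($Q{\left(h,C \right)} = \left(-2\right) 3 = -6$)
$v{\left(H \right)} = -6$
$V{\left(M \right)} = - \frac{5}{2}$ ($V{\left(M \right)} = \frac{1}{2} \left(-5\right) = - \frac{5}{2}$)
$\left(v{\left(-111 \right)} - 971\right) + \left(V{\left(-3 \right)} + Y \left(-89\right)\right) = \left(-6 - 971\right) - - \frac{4979}{2} = -977 + \left(- \frac{5}{2} + 2492\right) = -977 + \frac{4979}{2} = \frac{3025}{2}$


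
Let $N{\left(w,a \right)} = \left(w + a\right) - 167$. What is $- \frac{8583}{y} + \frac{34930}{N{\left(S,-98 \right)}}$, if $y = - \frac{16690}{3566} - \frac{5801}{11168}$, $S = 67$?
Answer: $\frac{5037232850851}{3416824719} \approx 1474.2$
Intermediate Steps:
$y = - \frac{103540143}{19912544}$ ($y = \left(-16690\right) \frac{1}{3566} - \frac{5801}{11168} = - \frac{8345}{1783} - \frac{5801}{11168} = - \frac{103540143}{19912544} \approx -5.1997$)
$N{\left(w,a \right)} = -167 + a + w$ ($N{\left(w,a \right)} = \left(a + w\right) - 167 = -167 + a + w$)
$- \frac{8583}{y} + \frac{34930}{N{\left(S,-98 \right)}} = - \frac{8583}{- \frac{103540143}{19912544}} + \frac{34930}{-167 - 98 + 67} = \left(-8583\right) \left(- \frac{19912544}{103540143}\right) + \frac{34930}{-198} = \frac{56969788384}{34513381} + 34930 \left(- \frac{1}{198}\right) = \frac{56969788384}{34513381} - \frac{17465}{99} = \frac{5037232850851}{3416824719}$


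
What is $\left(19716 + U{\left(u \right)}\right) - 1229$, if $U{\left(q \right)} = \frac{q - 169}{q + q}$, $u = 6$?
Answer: $\frac{221681}{12} \approx 18473.0$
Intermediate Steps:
$U{\left(q \right)} = \frac{-169 + q}{2 q}$
$\left(19716 + U{\left(u \right)}\right) - 1229 = \left(19716 + \frac{-169 + 6}{2 \cdot 6}\right) - 1229 = \left(19716 + \frac{1}{2} \cdot \frac{1}{6} \left(-163\right)\right) - 1229 = \left(19716 - \frac{163}{12}\right) - 1229 = \frac{236429}{12} - 1229 = \frac{221681}{12}$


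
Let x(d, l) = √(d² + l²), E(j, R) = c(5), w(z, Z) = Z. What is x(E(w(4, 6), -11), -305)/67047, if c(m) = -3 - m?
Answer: √93089/67047 ≈ 0.0045506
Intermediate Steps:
E(j, R) = -8 (E(j, R) = -3 - 1*5 = -3 - 5 = -8)
x(E(w(4, 6), -11), -305)/67047 = √((-8)² + (-305)²)/67047 = √(64 + 93025)*(1/67047) = √93089*(1/67047) = √93089/67047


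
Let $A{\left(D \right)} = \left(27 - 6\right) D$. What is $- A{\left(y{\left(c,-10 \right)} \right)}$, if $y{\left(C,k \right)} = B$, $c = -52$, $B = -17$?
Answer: $357$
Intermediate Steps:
$y{\left(C,k \right)} = -17$
$A{\left(D \right)} = 21 D$
$- A{\left(y{\left(c,-10 \right)} \right)} = - 21 \left(-17\right) = \left(-1\right) \left(-357\right) = 357$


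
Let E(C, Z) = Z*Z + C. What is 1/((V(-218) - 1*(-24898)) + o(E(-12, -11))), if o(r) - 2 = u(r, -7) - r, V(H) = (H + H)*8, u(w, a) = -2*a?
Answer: 1/21317 ≈ 4.6911e-5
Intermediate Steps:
V(H) = 16*H (V(H) = (2*H)*8 = 16*H)
E(C, Z) = C + Z² (E(C, Z) = Z² + C = C + Z²)
o(r) = 16 - r (o(r) = 2 + (-2*(-7) - r) = 2 + (14 - r) = 16 - r)
1/((V(-218) - 1*(-24898)) + o(E(-12, -11))) = 1/((16*(-218) - 1*(-24898)) + (16 - (-12 + (-11)²))) = 1/((-3488 + 24898) + (16 - (-12 + 121))) = 1/(21410 + (16 - 1*109)) = 1/(21410 + (16 - 109)) = 1/(21410 - 93) = 1/21317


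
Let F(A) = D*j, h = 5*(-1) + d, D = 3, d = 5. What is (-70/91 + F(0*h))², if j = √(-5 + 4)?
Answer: (-10 + 39*I)²/169 ≈ -8.4083 - 4.6154*I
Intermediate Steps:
h = 0 (h = 5*(-1) + 5 = -5 + 5 = 0)
j = I (j = √(-1) = I ≈ 1.0*I)
F(A) = 3*I
(-70/91 + F(0*h))² = (-70/91 + 3*I)² = (-70*1/91 + 3*I)² = (-10/13 + 3*I)²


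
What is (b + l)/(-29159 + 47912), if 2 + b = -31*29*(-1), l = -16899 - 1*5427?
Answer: -7143/6251 ≈ -1.1427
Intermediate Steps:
l = -22326 (l = -16899 - 5427 = -22326)
b = 897 (b = -2 - 31*29*(-1) = -2 - 899*(-1) = -2 + 899 = 897)
(b + l)/(-29159 + 47912) = (897 - 22326)/(-29159 + 47912) = -21429/18753 = -21429*1/18753 = -7143/6251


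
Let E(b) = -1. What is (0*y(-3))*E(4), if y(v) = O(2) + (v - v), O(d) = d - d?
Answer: 0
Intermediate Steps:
O(d) = 0
y(v) = 0 (y(v) = 0 + (v - v) = 0 + 0 = 0)
(0*y(-3))*E(4) = (0*0)*(-1) = 0*(-1) = 0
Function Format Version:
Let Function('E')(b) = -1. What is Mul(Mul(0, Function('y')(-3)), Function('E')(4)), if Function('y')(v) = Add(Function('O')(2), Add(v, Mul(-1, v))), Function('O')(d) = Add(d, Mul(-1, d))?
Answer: 0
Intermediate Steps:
Function('O')(d) = 0
Function('y')(v) = 0 (Function('y')(v) = Add(0, Add(v, Mul(-1, v))) = Add(0, 0) = 0)
Mul(Mul(0, Function('y')(-3)), Function('E')(4)) = Mul(Mul(0, 0), -1) = Mul(0, -1) = 0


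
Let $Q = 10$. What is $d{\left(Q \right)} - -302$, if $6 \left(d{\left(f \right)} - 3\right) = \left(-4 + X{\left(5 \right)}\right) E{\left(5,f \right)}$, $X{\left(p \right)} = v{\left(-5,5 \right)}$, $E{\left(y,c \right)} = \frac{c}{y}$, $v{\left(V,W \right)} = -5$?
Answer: $302$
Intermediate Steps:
$X{\left(p \right)} = -5$
$d{\left(f \right)} = 3 - \frac{3 f}{10}$ ($d{\left(f \right)} = 3 + \frac{\left(-4 - 5\right) \frac{f}{5}}{6} = 3 + \frac{\left(-9\right) f \frac{1}{5}}{6} = 3 + \frac{\left(-9\right) \frac{f}{5}}{6} = 3 + \frac{\left(- \frac{9}{5}\right) f}{6} = 3 - \frac{3 f}{10}$)
$d{\left(Q \right)} - -302 = \left(3 - 3\right) - -302 = \left(3 - 3\right) + 302 = 0 + 302 = 302$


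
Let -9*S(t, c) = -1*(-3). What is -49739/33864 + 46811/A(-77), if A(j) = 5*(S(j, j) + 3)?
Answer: 297102097/84660 ≈ 3509.4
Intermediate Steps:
S(t, c) = -1/3 (S(t, c) = -(-1)*(-3)/9 = -1/9*3 = -1/3)
A(j) = 40/3 (A(j) = 5*(-1/3 + 3) = 5*(8/3) = 40/3)
-49739/33864 + 46811/A(-77) = -49739/33864 + 46811/(40/3) = -49739*1/33864 + 46811*(3/40) = -49739/33864 + 140433/40 = 297102097/84660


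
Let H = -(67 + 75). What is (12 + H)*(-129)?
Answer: 16770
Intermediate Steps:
H = -142 (H = -1*142 = -142)
(12 + H)*(-129) = (12 - 142)*(-129) = -130*(-129) = 16770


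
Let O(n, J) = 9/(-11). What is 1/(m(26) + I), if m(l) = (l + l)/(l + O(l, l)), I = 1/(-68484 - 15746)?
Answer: 23331710/48179283 ≈ 0.48427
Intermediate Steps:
O(n, J) = -9/11 (O(n, J) = 9*(-1/11) = -9/11)
I = -1/84230 (I = 1/(-84230) = -1/84230 ≈ -1.1872e-5)
m(l) = 2*l/(-9/11 + l) (m(l) = (l + l)/(l - 9/11) = (2*l)/(-9/11 + l) = 2*l/(-9/11 + l))
1/(m(26) + I) = 1/(22*26/(-9 + 11*26) - 1/84230) = 1/(22*26/(-9 + 286) - 1/84230) = 1/(22*26/277 - 1/84230) = 1/(22*26*(1/277) - 1/84230) = 1/(572/277 - 1/84230) = 1/(48179283/23331710) = 23331710/48179283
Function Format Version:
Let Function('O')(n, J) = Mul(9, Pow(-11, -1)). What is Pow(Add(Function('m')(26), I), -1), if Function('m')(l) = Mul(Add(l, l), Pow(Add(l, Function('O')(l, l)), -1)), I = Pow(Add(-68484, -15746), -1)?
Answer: Rational(23331710, 48179283) ≈ 0.48427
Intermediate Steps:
Function('O')(n, J) = Rational(-9, 11) (Function('O')(n, J) = Mul(9, Rational(-1, 11)) = Rational(-9, 11))
I = Rational(-1, 84230) (I = Pow(-84230, -1) = Rational(-1, 84230) ≈ -1.1872e-5)
Function('m')(l) = Mul(2, l, Pow(Add(Rational(-9, 11), l), -1)) (Function('m')(l) = Mul(Add(l, l), Pow(Add(l, Rational(-9, 11)), -1)) = Mul(Mul(2, l), Pow(Add(Rational(-9, 11), l), -1)) = Mul(2, l, Pow(Add(Rational(-9, 11), l), -1)))
Pow(Add(Function('m')(26), I), -1) = Pow(Add(Mul(22, 26, Pow(Add(-9, Mul(11, 26)), -1)), Rational(-1, 84230)), -1) = Pow(Add(Mul(22, 26, Pow(Add(-9, 286), -1)), Rational(-1, 84230)), -1) = Pow(Add(Mul(22, 26, Pow(277, -1)), Rational(-1, 84230)), -1) = Pow(Add(Mul(22, 26, Rational(1, 277)), Rational(-1, 84230)), -1) = Pow(Add(Rational(572, 277), Rational(-1, 84230)), -1) = Pow(Rational(48179283, 23331710), -1) = Rational(23331710, 48179283)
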